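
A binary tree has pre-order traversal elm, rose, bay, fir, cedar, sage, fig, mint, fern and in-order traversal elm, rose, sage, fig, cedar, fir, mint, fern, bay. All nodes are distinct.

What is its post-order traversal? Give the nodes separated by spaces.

The first element of pre-order is the root; it splits in-order into left and right subtrees.
Root elm: left subtree has 0 nodes { }, right has 8 {rose, sage, fig, cedar, fir, mint, fern, bay}.
  Root rose: left subtree has 0 nodes { }, right has 7 {sage, fig, cedar, fir, mint, fern, bay}.
    Root bay: left subtree has 6 nodes {sage, fig, cedar, fir, mint, fern}, right has 0 { }.
      Root fir: left subtree has 3 nodes {sage, fig, cedar}, right has 2 {mint, fern}.
        Root cedar: left subtree has 2 nodes {sage, fig}, right has 0 { }.
          Root sage: left subtree has 0 nodes { }, right has 1 {fig}.
        Root mint: left subtree has 0 nodes { }, right has 1 {fern}.

fig sage cedar fern mint fir bay rose elm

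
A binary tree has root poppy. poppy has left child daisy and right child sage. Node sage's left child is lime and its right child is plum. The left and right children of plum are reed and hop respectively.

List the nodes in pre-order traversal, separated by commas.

Pre-order visits the node, then its left subtree, then its right subtree.
Visit poppy.
At poppy: go left to daisy.
  daisy is a leaf — visit daisy.
At poppy: go right to sage.
  Visit sage.
  At sage: go left to lime.
    lime is a leaf — visit lime.
  At sage: go right to plum.
    Visit plum.
    At plum: go left to reed.
      reed is a leaf — visit reed.
    At plum: go right to hop.
      hop is a leaf — visit hop.

poppy, daisy, sage, lime, plum, reed, hop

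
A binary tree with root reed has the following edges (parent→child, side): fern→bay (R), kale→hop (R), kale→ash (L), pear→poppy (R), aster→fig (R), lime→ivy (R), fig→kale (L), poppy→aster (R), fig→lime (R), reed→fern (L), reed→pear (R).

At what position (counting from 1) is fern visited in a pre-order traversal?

2

Pre-order visits the node, then its left subtree, then its right subtree.
Visit reed.
At reed: go left to fern.
  Visit fern.
  At fern: no left child.
  At fern: go right to bay.
    bay is a leaf — visit bay.
At reed: go right to pear.
  Visit pear.
  At pear: no left child.
  At pear: go right to poppy.
    Visit poppy.
    At poppy: no left child.
    At poppy: go right to aster.
      Visit aster.
      At aster: no left child.
      At aster: go right to fig.
        Visit fig.
        At fig: go left to kale.
          Visit kale.
          At kale: go left to ash.
            ash is a leaf — visit ash.
          At kale: go right to hop.
            hop is a leaf — visit hop.
        At fig: go right to lime.
          Visit lime.
          At lime: no left child.
          At lime: go right to ivy.
            ivy is a leaf — visit ivy.
Full pre-order sequence: reed, fern, bay, pear, poppy, aster, fig, kale, ash, hop, lime, ivy.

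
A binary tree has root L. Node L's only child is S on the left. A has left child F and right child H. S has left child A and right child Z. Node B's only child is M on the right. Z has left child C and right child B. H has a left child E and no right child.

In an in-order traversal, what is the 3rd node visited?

In-order visits the left subtree, then the node, then the right subtree.
At L: go left to S.
  At S: go left to A.
    At A: go left to F.
      F is a leaf — visit F.
    Visit A.
    At A: go right to H.
      At H: go left to E.
        E is a leaf — visit E.
      Visit H.
      At H: no right child.
  Visit S.
  At S: go right to Z.
    At Z: go left to C.
      C is a leaf — visit C.
    Visit Z.
    At Z: go right to B.
      At B: no left child.
      Visit B.
      At B: go right to M.
        M is a leaf — visit M.
Visit L.
At L: no right child.
Full in-order sequence: F, A, E, H, S, C, Z, B, M, L.

E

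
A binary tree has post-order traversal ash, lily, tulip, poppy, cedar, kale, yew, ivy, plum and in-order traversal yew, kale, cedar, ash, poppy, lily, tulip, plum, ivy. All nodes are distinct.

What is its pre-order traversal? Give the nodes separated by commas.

The last element of post-order is the root; it splits in-order into left and right subtrees.
Root plum: left subtree has 7 nodes {yew, kale, cedar, ash, poppy, lily, tulip}, right has 1 {ivy}.
  Root yew: left subtree has 0 nodes { }, right has 6 {kale, cedar, ash, poppy, lily, tulip}.
    Root kale: left subtree has 0 nodes { }, right has 5 {cedar, ash, poppy, lily, tulip}.
      Root cedar: left subtree has 0 nodes { }, right has 4 {ash, poppy, lily, tulip}.
        Root poppy: left subtree has 1 node {ash}, right has 2 {lily, tulip}.
          Root tulip: left subtree has 1 node {lily}, right has 0 { }.

plum, yew, kale, cedar, poppy, ash, tulip, lily, ivy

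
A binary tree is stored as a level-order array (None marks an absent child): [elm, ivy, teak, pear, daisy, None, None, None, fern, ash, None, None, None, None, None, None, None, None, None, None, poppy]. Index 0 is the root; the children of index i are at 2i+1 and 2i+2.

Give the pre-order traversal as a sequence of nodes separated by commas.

elm, ivy, pear, fern, daisy, ash, poppy, teak

Pre-order visits the node, then its left subtree, then its right subtree.
Visit elm.
At elm: go left to ivy.
  Visit ivy.
  At ivy: go left to pear.
    Visit pear.
    At pear: no left child.
    At pear: go right to fern.
      fern is a leaf — visit fern.
  At ivy: go right to daisy.
    Visit daisy.
    At daisy: go left to ash.
      Visit ash.
      At ash: no left child.
      At ash: go right to poppy.
        poppy is a leaf — visit poppy.
    At daisy: no right child.
At elm: go right to teak.
  teak is a leaf — visit teak.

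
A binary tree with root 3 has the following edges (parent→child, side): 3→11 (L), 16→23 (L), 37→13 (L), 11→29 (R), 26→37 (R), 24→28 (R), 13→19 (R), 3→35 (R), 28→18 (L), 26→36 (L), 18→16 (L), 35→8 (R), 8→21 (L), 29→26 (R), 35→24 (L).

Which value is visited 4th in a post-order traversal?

Post-order visits the left subtree, then the right subtree, then the node.
At 3: go left to 11.
  At 11: no left child.
  At 11: go right to 29.
    At 29: no left child.
    At 29: go right to 26.
      At 26: go left to 36.
        36 is a leaf — visit 36.
      At 26: go right to 37.
        At 37: go left to 13.
          At 13: no left child.
          At 13: go right to 19.
            19 is a leaf — visit 19.
          Visit 13.
        At 37: no right child.
        Visit 37.
      Visit 26.
    Visit 29.
  Visit 11.
At 3: go right to 35.
  At 35: go left to 24.
    At 24: no left child.
    At 24: go right to 28.
      At 28: go left to 18.
        At 18: go left to 16.
          At 16: go left to 23.
            23 is a leaf — visit 23.
          At 16: no right child.
          Visit 16.
        At 18: no right child.
        Visit 18.
      At 28: no right child.
      Visit 28.
    Visit 24.
  At 35: go right to 8.
    At 8: go left to 21.
      21 is a leaf — visit 21.
    At 8: no right child.
    Visit 8.
  Visit 35.
Visit 3.
Full post-order sequence: 36, 19, 13, 37, 26, 29, 11, 23, 16, 18, 28, 24, 21, 8, 35, 3.

37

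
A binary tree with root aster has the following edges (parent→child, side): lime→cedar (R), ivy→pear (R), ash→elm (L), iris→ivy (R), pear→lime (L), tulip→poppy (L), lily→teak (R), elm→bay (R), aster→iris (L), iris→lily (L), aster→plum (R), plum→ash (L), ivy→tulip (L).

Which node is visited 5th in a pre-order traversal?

ivy

Pre-order visits the node, then its left subtree, then its right subtree.
Visit aster.
At aster: go left to iris.
  Visit iris.
  At iris: go left to lily.
    Visit lily.
    At lily: no left child.
    At lily: go right to teak.
      teak is a leaf — visit teak.
  At iris: go right to ivy.
    Visit ivy.
    At ivy: go left to tulip.
      Visit tulip.
      At tulip: go left to poppy.
        poppy is a leaf — visit poppy.
      At tulip: no right child.
    At ivy: go right to pear.
      Visit pear.
      At pear: go left to lime.
        Visit lime.
        At lime: no left child.
        At lime: go right to cedar.
          cedar is a leaf — visit cedar.
      At pear: no right child.
At aster: go right to plum.
  Visit plum.
  At plum: go left to ash.
    Visit ash.
    At ash: go left to elm.
      Visit elm.
      At elm: no left child.
      At elm: go right to bay.
        bay is a leaf — visit bay.
    At ash: no right child.
  At plum: no right child.
Full pre-order sequence: aster, iris, lily, teak, ivy, tulip, poppy, pear, lime, cedar, plum, ash, elm, bay.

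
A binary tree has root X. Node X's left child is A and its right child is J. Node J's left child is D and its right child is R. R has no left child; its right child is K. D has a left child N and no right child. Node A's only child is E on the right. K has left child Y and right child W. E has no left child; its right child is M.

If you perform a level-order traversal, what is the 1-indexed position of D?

5

Level-order visits nodes level by level from the root, left to right within each level.
Level 0: X
Level 1: A, J
Level 2: E, D, R
Level 3: M, N, K
Level 4: Y, W
Full level-order sequence: X, A, J, E, D, R, M, N, K, Y, W.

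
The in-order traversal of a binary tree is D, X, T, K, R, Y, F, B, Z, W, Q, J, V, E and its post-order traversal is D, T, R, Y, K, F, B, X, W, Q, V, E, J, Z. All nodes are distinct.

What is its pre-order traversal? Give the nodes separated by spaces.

The last element of post-order is the root; it splits in-order into left and right subtrees.
Root Z: left subtree has 8 nodes {D, X, T, K, R, Y, F, B}, right has 5 {W, Q, J, V, E}.
  Root X: left subtree has 1 node {D}, right has 6 {T, K, R, Y, F, B}.
    Root B: left subtree has 5 nodes {T, K, R, Y, F}, right has 0 { }.
      Root F: left subtree has 4 nodes {T, K, R, Y}, right has 0 { }.
        Root K: left subtree has 1 node {T}, right has 2 {R, Y}.
          Root Y: left subtree has 1 node {R}, right has 0 { }.
  Root J: left subtree has 2 nodes {W, Q}, right has 2 {V, E}.
    Root Q: left subtree has 1 node {W}, right has 0 { }.
    Root E: left subtree has 1 node {V}, right has 0 { }.

Z X D B F K T Y R J Q W E V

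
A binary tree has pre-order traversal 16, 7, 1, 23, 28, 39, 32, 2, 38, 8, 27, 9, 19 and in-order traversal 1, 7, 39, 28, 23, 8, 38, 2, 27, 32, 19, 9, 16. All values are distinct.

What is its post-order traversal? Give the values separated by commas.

1, 39, 28, 8, 38, 27, 2, 19, 9, 32, 23, 7, 16

The first element of pre-order is the root; it splits in-order into left and right subtrees.
Root 16: left subtree has 12 nodes {1, 7, 39, 28, 23, 8, 38, 2, 27, 32, 19, 9}, right has 0 { }.
  Root 7: left subtree has 1 node {1}, right has 10 {39, 28, 23, 8, 38, 2, 27, 32, 19, 9}.
    Root 23: left subtree has 2 nodes {39, 28}, right has 7 {8, 38, 2, 27, 32, 19, 9}.
      Root 28: left subtree has 1 node {39}, right has 0 { }.
      Root 32: left subtree has 4 nodes {8, 38, 2, 27}, right has 2 {19, 9}.
        Root 2: left subtree has 2 nodes {8, 38}, right has 1 {27}.
          Root 38: left subtree has 1 node {8}, right has 0 { }.
        Root 9: left subtree has 1 node {19}, right has 0 { }.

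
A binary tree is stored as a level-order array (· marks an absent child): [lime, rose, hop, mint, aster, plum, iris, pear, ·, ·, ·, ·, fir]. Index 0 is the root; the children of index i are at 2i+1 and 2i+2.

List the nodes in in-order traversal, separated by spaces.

In-order visits the left subtree, then the node, then the right subtree.
At lime: go left to rose.
  At rose: go left to mint.
    At mint: go left to pear.
      pear is a leaf — visit pear.
    Visit mint.
    At mint: no right child.
  Visit rose.
  At rose: go right to aster.
    aster is a leaf — visit aster.
Visit lime.
At lime: go right to hop.
  At hop: go left to plum.
    At plum: no left child.
    Visit plum.
    At plum: go right to fir.
      fir is a leaf — visit fir.
  Visit hop.
  At hop: go right to iris.
    iris is a leaf — visit iris.

pear mint rose aster lime plum fir hop iris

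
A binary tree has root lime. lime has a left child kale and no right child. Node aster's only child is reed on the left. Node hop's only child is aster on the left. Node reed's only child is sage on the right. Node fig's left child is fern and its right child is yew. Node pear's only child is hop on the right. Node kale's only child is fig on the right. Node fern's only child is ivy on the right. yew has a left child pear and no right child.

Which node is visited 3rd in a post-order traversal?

Post-order visits the left subtree, then the right subtree, then the node.
At lime: go left to kale.
  At kale: no left child.
  At kale: go right to fig.
    At fig: go left to fern.
      At fern: no left child.
      At fern: go right to ivy.
        ivy is a leaf — visit ivy.
      Visit fern.
    At fig: go right to yew.
      At yew: go left to pear.
        At pear: no left child.
        At pear: go right to hop.
          At hop: go left to aster.
            At aster: go left to reed.
              At reed: no left child.
              At reed: go right to sage.
                sage is a leaf — visit sage.
              Visit reed.
            At aster: no right child.
            Visit aster.
          At hop: no right child.
          Visit hop.
        Visit pear.
      At yew: no right child.
      Visit yew.
    Visit fig.
  Visit kale.
At lime: no right child.
Visit lime.
Full post-order sequence: ivy, fern, sage, reed, aster, hop, pear, yew, fig, kale, lime.

sage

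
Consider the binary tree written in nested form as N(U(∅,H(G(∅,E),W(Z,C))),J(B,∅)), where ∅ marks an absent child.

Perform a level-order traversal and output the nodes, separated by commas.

N, U, J, H, B, G, W, E, Z, C

Level-order visits nodes level by level from the root, left to right within each level.
Level 0: N
Level 1: U, J
Level 2: H, B
Level 3: G, W
Level 4: E, Z, C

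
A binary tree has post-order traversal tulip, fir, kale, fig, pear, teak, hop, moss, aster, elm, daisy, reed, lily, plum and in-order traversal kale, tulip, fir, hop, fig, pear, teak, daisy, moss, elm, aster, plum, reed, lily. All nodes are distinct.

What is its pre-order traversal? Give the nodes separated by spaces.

The last element of post-order is the root; it splits in-order into left and right subtrees.
Root plum: left subtree has 11 nodes {kale, tulip, fir, hop, fig, pear, teak, daisy, moss, elm, aster}, right has 2 {reed, lily}.
  Root daisy: left subtree has 7 nodes {kale, tulip, fir, hop, fig, pear, teak}, right has 3 {moss, elm, aster}.
    Root hop: left subtree has 3 nodes {kale, tulip, fir}, right has 3 {fig, pear, teak}.
      Root kale: left subtree has 0 nodes { }, right has 2 {tulip, fir}.
        Root fir: left subtree has 1 node {tulip}, right has 0 { }.
      Root teak: left subtree has 2 nodes {fig, pear}, right has 0 { }.
        Root pear: left subtree has 1 node {fig}, right has 0 { }.
    Root elm: left subtree has 1 node {moss}, right has 1 {aster}.
  Root lily: left subtree has 1 node {reed}, right has 0 { }.

plum daisy hop kale fir tulip teak pear fig elm moss aster lily reed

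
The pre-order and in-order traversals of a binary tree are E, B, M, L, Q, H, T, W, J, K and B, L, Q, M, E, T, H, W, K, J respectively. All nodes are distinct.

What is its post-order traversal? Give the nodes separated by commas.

Q, L, M, B, T, K, J, W, H, E

The first element of pre-order is the root; it splits in-order into left and right subtrees.
Root E: left subtree has 4 nodes {B, L, Q, M}, right has 5 {T, H, W, K, J}.
  Root B: left subtree has 0 nodes { }, right has 3 {L, Q, M}.
    Root M: left subtree has 2 nodes {L, Q}, right has 0 { }.
      Root L: left subtree has 0 nodes { }, right has 1 {Q}.
  Root H: left subtree has 1 node {T}, right has 3 {W, K, J}.
    Root W: left subtree has 0 nodes { }, right has 2 {K, J}.
      Root J: left subtree has 1 node {K}, right has 0 { }.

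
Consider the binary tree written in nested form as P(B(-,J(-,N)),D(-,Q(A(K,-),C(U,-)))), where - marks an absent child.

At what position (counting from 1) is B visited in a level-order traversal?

Level-order visits nodes level by level from the root, left to right within each level.
Level 0: P
Level 1: B, D
Level 2: J, Q
Level 3: N, A, C
Level 4: K, U
Full level-order sequence: P, B, D, J, Q, N, A, C, K, U.

2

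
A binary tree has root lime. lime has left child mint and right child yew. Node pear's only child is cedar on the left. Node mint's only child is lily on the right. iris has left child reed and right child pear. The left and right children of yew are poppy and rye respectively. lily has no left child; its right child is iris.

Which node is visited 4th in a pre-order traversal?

Pre-order visits the node, then its left subtree, then its right subtree.
Visit lime.
At lime: go left to mint.
  Visit mint.
  At mint: no left child.
  At mint: go right to lily.
    Visit lily.
    At lily: no left child.
    At lily: go right to iris.
      Visit iris.
      At iris: go left to reed.
        reed is a leaf — visit reed.
      At iris: go right to pear.
        Visit pear.
        At pear: go left to cedar.
          cedar is a leaf — visit cedar.
        At pear: no right child.
At lime: go right to yew.
  Visit yew.
  At yew: go left to poppy.
    poppy is a leaf — visit poppy.
  At yew: go right to rye.
    rye is a leaf — visit rye.
Full pre-order sequence: lime, mint, lily, iris, reed, pear, cedar, yew, poppy, rye.

iris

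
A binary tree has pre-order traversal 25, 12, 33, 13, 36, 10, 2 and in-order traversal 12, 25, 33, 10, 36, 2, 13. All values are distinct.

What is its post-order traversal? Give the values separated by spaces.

The first element of pre-order is the root; it splits in-order into left and right subtrees.
Root 25: left subtree has 1 node {12}, right has 5 {33, 10, 36, 2, 13}.
  Root 33: left subtree has 0 nodes { }, right has 4 {10, 36, 2, 13}.
    Root 13: left subtree has 3 nodes {10, 36, 2}, right has 0 { }.
      Root 36: left subtree has 1 node {10}, right has 1 {2}.

12 10 2 36 13 33 25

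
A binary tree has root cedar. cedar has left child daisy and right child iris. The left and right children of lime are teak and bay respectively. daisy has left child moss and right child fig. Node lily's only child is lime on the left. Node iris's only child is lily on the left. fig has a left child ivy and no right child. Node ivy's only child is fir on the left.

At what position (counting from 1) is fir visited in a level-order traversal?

9

Level-order visits nodes level by level from the root, left to right within each level.
Level 0: cedar
Level 1: daisy, iris
Level 2: moss, fig, lily
Level 3: ivy, lime
Level 4: fir, teak, bay
Full level-order sequence: cedar, daisy, iris, moss, fig, lily, ivy, lime, fir, teak, bay.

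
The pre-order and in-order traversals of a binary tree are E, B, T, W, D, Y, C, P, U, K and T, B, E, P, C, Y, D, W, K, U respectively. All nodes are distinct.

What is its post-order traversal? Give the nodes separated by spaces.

T B P C Y D K U W E

The first element of pre-order is the root; it splits in-order into left and right subtrees.
Root E: left subtree has 2 nodes {T, B}, right has 7 {P, C, Y, D, W, K, U}.
  Root B: left subtree has 1 node {T}, right has 0 { }.
  Root W: left subtree has 4 nodes {P, C, Y, D}, right has 2 {K, U}.
    Root D: left subtree has 3 nodes {P, C, Y}, right has 0 { }.
      Root Y: left subtree has 2 nodes {P, C}, right has 0 { }.
        Root C: left subtree has 1 node {P}, right has 0 { }.
    Root U: left subtree has 1 node {K}, right has 0 { }.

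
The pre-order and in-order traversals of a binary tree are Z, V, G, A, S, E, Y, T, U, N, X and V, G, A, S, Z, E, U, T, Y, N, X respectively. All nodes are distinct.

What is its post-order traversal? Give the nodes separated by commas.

S, A, G, V, U, T, X, N, Y, E, Z

The first element of pre-order is the root; it splits in-order into left and right subtrees.
Root Z: left subtree has 4 nodes {V, G, A, S}, right has 6 {E, U, T, Y, N, X}.
  Root V: left subtree has 0 nodes { }, right has 3 {G, A, S}.
    Root G: left subtree has 0 nodes { }, right has 2 {A, S}.
      Root A: left subtree has 0 nodes { }, right has 1 {S}.
  Root E: left subtree has 0 nodes { }, right has 5 {U, T, Y, N, X}.
    Root Y: left subtree has 2 nodes {U, T}, right has 2 {N, X}.
      Root T: left subtree has 1 node {U}, right has 0 { }.
      Root N: left subtree has 0 nodes { }, right has 1 {X}.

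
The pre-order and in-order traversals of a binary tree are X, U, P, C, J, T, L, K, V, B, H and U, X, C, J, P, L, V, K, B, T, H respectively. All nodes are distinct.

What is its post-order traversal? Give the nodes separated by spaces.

U J C V B K L H T P X

The first element of pre-order is the root; it splits in-order into left and right subtrees.
Root X: left subtree has 1 node {U}, right has 9 {C, J, P, L, V, K, B, T, H}.
  Root P: left subtree has 2 nodes {C, J}, right has 6 {L, V, K, B, T, H}.
    Root C: left subtree has 0 nodes { }, right has 1 {J}.
    Root T: left subtree has 4 nodes {L, V, K, B}, right has 1 {H}.
      Root L: left subtree has 0 nodes { }, right has 3 {V, K, B}.
        Root K: left subtree has 1 node {V}, right has 1 {B}.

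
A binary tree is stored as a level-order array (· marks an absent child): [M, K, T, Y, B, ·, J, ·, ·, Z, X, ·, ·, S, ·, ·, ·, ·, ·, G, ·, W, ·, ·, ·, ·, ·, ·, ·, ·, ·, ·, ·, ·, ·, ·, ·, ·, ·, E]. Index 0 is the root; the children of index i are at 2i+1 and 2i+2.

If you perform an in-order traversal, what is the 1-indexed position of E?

3

In-order visits the left subtree, then the node, then the right subtree.
At M: go left to K.
  At K: go left to Y.
    Y is a leaf — visit Y.
  Visit K.
  At K: go right to B.
    At B: go left to Z.
      At Z: go left to G.
        At G: go left to E.
          E is a leaf — visit E.
        Visit G.
        At G: no right child.
      Visit Z.
      At Z: no right child.
    Visit B.
    At B: go right to X.
      At X: go left to W.
        W is a leaf — visit W.
      Visit X.
      At X: no right child.
Visit M.
At M: go right to T.
  At T: no left child.
  Visit T.
  At T: go right to J.
    At J: go left to S.
      S is a leaf — visit S.
    Visit J.
    At J: no right child.
Full in-order sequence: Y, K, E, G, Z, B, W, X, M, T, S, J.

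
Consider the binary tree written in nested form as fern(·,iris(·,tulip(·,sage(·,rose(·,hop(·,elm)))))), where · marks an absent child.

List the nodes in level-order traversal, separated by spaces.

Level-order visits nodes level by level from the root, left to right within each level.
Level 0: fern
Level 1: iris
Level 2: tulip
Level 3: sage
Level 4: rose
Level 5: hop
Level 6: elm

fern iris tulip sage rose hop elm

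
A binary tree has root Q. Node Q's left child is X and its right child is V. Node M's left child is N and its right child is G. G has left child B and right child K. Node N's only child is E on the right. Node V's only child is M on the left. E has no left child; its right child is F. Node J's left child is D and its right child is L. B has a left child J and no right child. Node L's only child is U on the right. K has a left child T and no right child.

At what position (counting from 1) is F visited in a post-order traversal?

Post-order visits the left subtree, then the right subtree, then the node.
At Q: go left to X.
  X is a leaf — visit X.
At Q: go right to V.
  At V: go left to M.
    At M: go left to N.
      At N: no left child.
      At N: go right to E.
        At E: no left child.
        At E: go right to F.
          F is a leaf — visit F.
        Visit E.
      Visit N.
    At M: go right to G.
      At G: go left to B.
        At B: go left to J.
          At J: go left to D.
            D is a leaf — visit D.
          At J: go right to L.
            At L: no left child.
            At L: go right to U.
              U is a leaf — visit U.
            Visit L.
          Visit J.
        At B: no right child.
        Visit B.
      At G: go right to K.
        At K: go left to T.
          T is a leaf — visit T.
        At K: no right child.
        Visit K.
      Visit G.
    Visit M.
  At V: no right child.
  Visit V.
Visit Q.
Full post-order sequence: X, F, E, N, D, U, L, J, B, T, K, G, M, V, Q.

2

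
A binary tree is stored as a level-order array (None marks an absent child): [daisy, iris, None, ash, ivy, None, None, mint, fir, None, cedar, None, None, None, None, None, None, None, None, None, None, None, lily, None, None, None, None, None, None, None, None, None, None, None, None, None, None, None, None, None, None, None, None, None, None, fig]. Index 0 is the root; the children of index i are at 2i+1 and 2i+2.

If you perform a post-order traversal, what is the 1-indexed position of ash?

Post-order visits the left subtree, then the right subtree, then the node.
At daisy: go left to iris.
  At iris: go left to ash.
    At ash: go left to mint.
      mint is a leaf — visit mint.
    At ash: go right to fir.
      fir is a leaf — visit fir.
    Visit ash.
  At iris: go right to ivy.
    At ivy: no left child.
    At ivy: go right to cedar.
      At cedar: no left child.
      At cedar: go right to lily.
        At lily: go left to fig.
          fig is a leaf — visit fig.
        At lily: no right child.
        Visit lily.
      Visit cedar.
    Visit ivy.
  Visit iris.
At daisy: no right child.
Visit daisy.
Full post-order sequence: mint, fir, ash, fig, lily, cedar, ivy, iris, daisy.

3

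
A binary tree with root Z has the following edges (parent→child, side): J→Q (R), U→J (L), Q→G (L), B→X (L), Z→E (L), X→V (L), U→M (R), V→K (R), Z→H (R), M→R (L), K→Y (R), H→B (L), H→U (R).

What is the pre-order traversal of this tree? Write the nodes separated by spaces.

Z E H B X V K Y U J Q G M R

Pre-order visits the node, then its left subtree, then its right subtree.
Visit Z.
At Z: go left to E.
  E is a leaf — visit E.
At Z: go right to H.
  Visit H.
  At H: go left to B.
    Visit B.
    At B: go left to X.
      Visit X.
      At X: go left to V.
        Visit V.
        At V: no left child.
        At V: go right to K.
          Visit K.
          At K: no left child.
          At K: go right to Y.
            Y is a leaf — visit Y.
      At X: no right child.
    At B: no right child.
  At H: go right to U.
    Visit U.
    At U: go left to J.
      Visit J.
      At J: no left child.
      At J: go right to Q.
        Visit Q.
        At Q: go left to G.
          G is a leaf — visit G.
        At Q: no right child.
    At U: go right to M.
      Visit M.
      At M: go left to R.
        R is a leaf — visit R.
      At M: no right child.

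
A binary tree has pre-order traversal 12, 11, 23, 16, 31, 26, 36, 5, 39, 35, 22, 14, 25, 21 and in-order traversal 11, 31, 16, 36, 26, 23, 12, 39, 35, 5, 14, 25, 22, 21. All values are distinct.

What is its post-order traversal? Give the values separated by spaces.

The first element of pre-order is the root; it splits in-order into left and right subtrees.
Root 12: left subtree has 6 nodes {11, 31, 16, 36, 26, 23}, right has 7 {39, 35, 5, 14, 25, 22, 21}.
  Root 11: left subtree has 0 nodes { }, right has 5 {31, 16, 36, 26, 23}.
    Root 23: left subtree has 4 nodes {31, 16, 36, 26}, right has 0 { }.
      Root 16: left subtree has 1 node {31}, right has 2 {36, 26}.
        Root 26: left subtree has 1 node {36}, right has 0 { }.
  Root 5: left subtree has 2 nodes {39, 35}, right has 4 {14, 25, 22, 21}.
    Root 39: left subtree has 0 nodes { }, right has 1 {35}.
    Root 22: left subtree has 2 nodes {14, 25}, right has 1 {21}.
      Root 14: left subtree has 0 nodes { }, right has 1 {25}.

31 36 26 16 23 11 35 39 25 14 21 22 5 12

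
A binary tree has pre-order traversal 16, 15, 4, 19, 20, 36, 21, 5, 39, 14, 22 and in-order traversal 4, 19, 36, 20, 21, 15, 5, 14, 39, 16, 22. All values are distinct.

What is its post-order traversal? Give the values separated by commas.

36, 21, 20, 19, 4, 14, 39, 5, 15, 22, 16

The first element of pre-order is the root; it splits in-order into left and right subtrees.
Root 16: left subtree has 9 nodes {4, 19, 36, 20, 21, 15, 5, 14, 39}, right has 1 {22}.
  Root 15: left subtree has 5 nodes {4, 19, 36, 20, 21}, right has 3 {5, 14, 39}.
    Root 4: left subtree has 0 nodes { }, right has 4 {19, 36, 20, 21}.
      Root 19: left subtree has 0 nodes { }, right has 3 {36, 20, 21}.
        Root 20: left subtree has 1 node {36}, right has 1 {21}.
    Root 5: left subtree has 0 nodes { }, right has 2 {14, 39}.
      Root 39: left subtree has 1 node {14}, right has 0 { }.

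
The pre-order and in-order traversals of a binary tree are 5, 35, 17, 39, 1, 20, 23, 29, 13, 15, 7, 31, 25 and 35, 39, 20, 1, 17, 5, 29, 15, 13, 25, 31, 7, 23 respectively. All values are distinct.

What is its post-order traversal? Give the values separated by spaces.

20 1 39 17 35 15 25 31 7 13 29 23 5

The first element of pre-order is the root; it splits in-order into left and right subtrees.
Root 5: left subtree has 5 nodes {35, 39, 20, 1, 17}, right has 7 {29, 15, 13, 25, 31, 7, 23}.
  Root 35: left subtree has 0 nodes { }, right has 4 {39, 20, 1, 17}.
    Root 17: left subtree has 3 nodes {39, 20, 1}, right has 0 { }.
      Root 39: left subtree has 0 nodes { }, right has 2 {20, 1}.
        Root 1: left subtree has 1 node {20}, right has 0 { }.
  Root 23: left subtree has 6 nodes {29, 15, 13, 25, 31, 7}, right has 0 { }.
    Root 29: left subtree has 0 nodes { }, right has 5 {15, 13, 25, 31, 7}.
      Root 13: left subtree has 1 node {15}, right has 3 {25, 31, 7}.
        Root 7: left subtree has 2 nodes {25, 31}, right has 0 { }.
          Root 31: left subtree has 1 node {25}, right has 0 { }.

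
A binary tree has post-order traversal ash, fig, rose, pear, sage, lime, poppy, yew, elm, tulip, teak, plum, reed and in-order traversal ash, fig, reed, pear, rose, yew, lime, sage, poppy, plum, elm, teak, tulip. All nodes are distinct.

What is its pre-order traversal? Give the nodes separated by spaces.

reed fig ash plum yew pear rose poppy lime sage teak elm tulip

The last element of post-order is the root; it splits in-order into left and right subtrees.
Root reed: left subtree has 2 nodes {ash, fig}, right has 10 {pear, rose, yew, lime, sage, poppy, plum, elm, teak, tulip}.
  Root fig: left subtree has 1 node {ash}, right has 0 { }.
  Root plum: left subtree has 6 nodes {pear, rose, yew, lime, sage, poppy}, right has 3 {elm, teak, tulip}.
    Root yew: left subtree has 2 nodes {pear, rose}, right has 3 {lime, sage, poppy}.
      Root pear: left subtree has 0 nodes { }, right has 1 {rose}.
      Root poppy: left subtree has 2 nodes {lime, sage}, right has 0 { }.
        Root lime: left subtree has 0 nodes { }, right has 1 {sage}.
    Root teak: left subtree has 1 node {elm}, right has 1 {tulip}.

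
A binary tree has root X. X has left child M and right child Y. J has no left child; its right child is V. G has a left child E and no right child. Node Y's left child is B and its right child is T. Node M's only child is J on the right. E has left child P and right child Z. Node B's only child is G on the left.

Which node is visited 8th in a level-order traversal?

G

Level-order visits nodes level by level from the root, left to right within each level.
Level 0: X
Level 1: M, Y
Level 2: J, B, T
Level 3: V, G
Level 4: E
Level 5: P, Z
Full level-order sequence: X, M, Y, J, B, T, V, G, E, P, Z.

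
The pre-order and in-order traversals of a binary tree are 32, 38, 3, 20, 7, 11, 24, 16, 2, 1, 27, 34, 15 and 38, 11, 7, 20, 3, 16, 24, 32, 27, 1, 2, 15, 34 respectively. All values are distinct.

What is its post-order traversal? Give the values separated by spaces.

11 7 20 16 24 3 38 27 1 15 34 2 32

The first element of pre-order is the root; it splits in-order into left and right subtrees.
Root 32: left subtree has 7 nodes {38, 11, 7, 20, 3, 16, 24}, right has 5 {27, 1, 2, 15, 34}.
  Root 38: left subtree has 0 nodes { }, right has 6 {11, 7, 20, 3, 16, 24}.
    Root 3: left subtree has 3 nodes {11, 7, 20}, right has 2 {16, 24}.
      Root 20: left subtree has 2 nodes {11, 7}, right has 0 { }.
        Root 7: left subtree has 1 node {11}, right has 0 { }.
      Root 24: left subtree has 1 node {16}, right has 0 { }.
  Root 2: left subtree has 2 nodes {27, 1}, right has 2 {15, 34}.
    Root 1: left subtree has 1 node {27}, right has 0 { }.
    Root 34: left subtree has 1 node {15}, right has 0 { }.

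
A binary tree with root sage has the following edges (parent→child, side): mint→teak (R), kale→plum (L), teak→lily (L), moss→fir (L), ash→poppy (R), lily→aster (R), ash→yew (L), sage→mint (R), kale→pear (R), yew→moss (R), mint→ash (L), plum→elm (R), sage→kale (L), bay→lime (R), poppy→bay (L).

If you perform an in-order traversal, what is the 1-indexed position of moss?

8

In-order visits the left subtree, then the node, then the right subtree.
At sage: go left to kale.
  At kale: go left to plum.
    At plum: no left child.
    Visit plum.
    At plum: go right to elm.
      elm is a leaf — visit elm.
  Visit kale.
  At kale: go right to pear.
    pear is a leaf — visit pear.
Visit sage.
At sage: go right to mint.
  At mint: go left to ash.
    At ash: go left to yew.
      At yew: no left child.
      Visit yew.
      At yew: go right to moss.
        At moss: go left to fir.
          fir is a leaf — visit fir.
        Visit moss.
        At moss: no right child.
    Visit ash.
    At ash: go right to poppy.
      At poppy: go left to bay.
        At bay: no left child.
        Visit bay.
        At bay: go right to lime.
          lime is a leaf — visit lime.
      Visit poppy.
      At poppy: no right child.
  Visit mint.
  At mint: go right to teak.
    At teak: go left to lily.
      At lily: no left child.
      Visit lily.
      At lily: go right to aster.
        aster is a leaf — visit aster.
    Visit teak.
    At teak: no right child.
Full in-order sequence: plum, elm, kale, pear, sage, yew, fir, moss, ash, bay, lime, poppy, mint, lily, aster, teak.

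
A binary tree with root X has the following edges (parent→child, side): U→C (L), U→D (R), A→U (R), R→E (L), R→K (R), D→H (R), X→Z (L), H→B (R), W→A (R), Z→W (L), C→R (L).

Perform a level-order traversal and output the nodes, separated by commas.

Level-order visits nodes level by level from the root, left to right within each level.
Level 0: X
Level 1: Z
Level 2: W
Level 3: A
Level 4: U
Level 5: C, D
Level 6: R, H
Level 7: E, K, B

X, Z, W, A, U, C, D, R, H, E, K, B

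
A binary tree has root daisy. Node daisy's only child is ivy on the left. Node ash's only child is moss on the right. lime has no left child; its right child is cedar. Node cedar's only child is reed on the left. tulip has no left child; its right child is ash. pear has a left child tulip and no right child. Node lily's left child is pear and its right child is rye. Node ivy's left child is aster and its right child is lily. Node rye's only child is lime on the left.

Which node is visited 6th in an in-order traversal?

pear

In-order visits the left subtree, then the node, then the right subtree.
At daisy: go left to ivy.
  At ivy: go left to aster.
    aster is a leaf — visit aster.
  Visit ivy.
  At ivy: go right to lily.
    At lily: go left to pear.
      At pear: go left to tulip.
        At tulip: no left child.
        Visit tulip.
        At tulip: go right to ash.
          At ash: no left child.
          Visit ash.
          At ash: go right to moss.
            moss is a leaf — visit moss.
      Visit pear.
      At pear: no right child.
    Visit lily.
    At lily: go right to rye.
      At rye: go left to lime.
        At lime: no left child.
        Visit lime.
        At lime: go right to cedar.
          At cedar: go left to reed.
            reed is a leaf — visit reed.
          Visit cedar.
          At cedar: no right child.
      Visit rye.
      At rye: no right child.
Visit daisy.
At daisy: no right child.
Full in-order sequence: aster, ivy, tulip, ash, moss, pear, lily, lime, reed, cedar, rye, daisy.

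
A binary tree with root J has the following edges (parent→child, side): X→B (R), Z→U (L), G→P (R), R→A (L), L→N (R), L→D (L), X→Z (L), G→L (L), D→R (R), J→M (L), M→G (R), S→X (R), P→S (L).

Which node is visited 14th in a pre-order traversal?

Pre-order visits the node, then its left subtree, then its right subtree.
Visit J.
At J: go left to M.
  Visit M.
  At M: no left child.
  At M: go right to G.
    Visit G.
    At G: go left to L.
      Visit L.
      At L: go left to D.
        Visit D.
        At D: no left child.
        At D: go right to R.
          Visit R.
          At R: go left to A.
            A is a leaf — visit A.
          At R: no right child.
      At L: go right to N.
        N is a leaf — visit N.
    At G: go right to P.
      Visit P.
      At P: go left to S.
        Visit S.
        At S: no left child.
        At S: go right to X.
          Visit X.
          At X: go left to Z.
            Visit Z.
            At Z: go left to U.
              U is a leaf — visit U.
            At Z: no right child.
          At X: go right to B.
            B is a leaf — visit B.
      At P: no right child.
At J: no right child.
Full pre-order sequence: J, M, G, L, D, R, A, N, P, S, X, Z, U, B.

B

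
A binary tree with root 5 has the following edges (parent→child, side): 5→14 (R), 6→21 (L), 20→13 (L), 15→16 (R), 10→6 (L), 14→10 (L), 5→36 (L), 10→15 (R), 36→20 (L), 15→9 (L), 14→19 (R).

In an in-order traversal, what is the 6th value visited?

6

In-order visits the left subtree, then the node, then the right subtree.
At 5: go left to 36.
  At 36: go left to 20.
    At 20: go left to 13.
      13 is a leaf — visit 13.
    Visit 20.
    At 20: no right child.
  Visit 36.
  At 36: no right child.
Visit 5.
At 5: go right to 14.
  At 14: go left to 10.
    At 10: go left to 6.
      At 6: go left to 21.
        21 is a leaf — visit 21.
      Visit 6.
      At 6: no right child.
    Visit 10.
    At 10: go right to 15.
      At 15: go left to 9.
        9 is a leaf — visit 9.
      Visit 15.
      At 15: go right to 16.
        16 is a leaf — visit 16.
  Visit 14.
  At 14: go right to 19.
    19 is a leaf — visit 19.
Full in-order sequence: 13, 20, 36, 5, 21, 6, 10, 9, 15, 16, 14, 19.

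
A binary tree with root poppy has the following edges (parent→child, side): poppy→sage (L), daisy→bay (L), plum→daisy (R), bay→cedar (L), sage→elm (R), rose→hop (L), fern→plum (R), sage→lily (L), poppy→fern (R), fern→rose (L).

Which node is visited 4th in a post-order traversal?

Post-order visits the left subtree, then the right subtree, then the node.
At poppy: go left to sage.
  At sage: go left to lily.
    lily is a leaf — visit lily.
  At sage: go right to elm.
    elm is a leaf — visit elm.
  Visit sage.
At poppy: go right to fern.
  At fern: go left to rose.
    At rose: go left to hop.
      hop is a leaf — visit hop.
    At rose: no right child.
    Visit rose.
  At fern: go right to plum.
    At plum: no left child.
    At plum: go right to daisy.
      At daisy: go left to bay.
        At bay: go left to cedar.
          cedar is a leaf — visit cedar.
        At bay: no right child.
        Visit bay.
      At daisy: no right child.
      Visit daisy.
    Visit plum.
  Visit fern.
Visit poppy.
Full post-order sequence: lily, elm, sage, hop, rose, cedar, bay, daisy, plum, fern, poppy.

hop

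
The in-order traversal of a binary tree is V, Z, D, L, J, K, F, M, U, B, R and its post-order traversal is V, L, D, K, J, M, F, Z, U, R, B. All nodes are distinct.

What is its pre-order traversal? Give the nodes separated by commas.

B, U, Z, V, F, J, D, L, K, M, R

The last element of post-order is the root; it splits in-order into left and right subtrees.
Root B: left subtree has 9 nodes {V, Z, D, L, J, K, F, M, U}, right has 1 {R}.
  Root U: left subtree has 8 nodes {V, Z, D, L, J, K, F, M}, right has 0 { }.
    Root Z: left subtree has 1 node {V}, right has 6 {D, L, J, K, F, M}.
      Root F: left subtree has 4 nodes {D, L, J, K}, right has 1 {M}.
        Root J: left subtree has 2 nodes {D, L}, right has 1 {K}.
          Root D: left subtree has 0 nodes { }, right has 1 {L}.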